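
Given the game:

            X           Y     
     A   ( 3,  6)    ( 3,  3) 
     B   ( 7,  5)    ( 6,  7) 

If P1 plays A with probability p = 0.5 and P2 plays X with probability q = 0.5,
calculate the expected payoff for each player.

E[P1] = 4.75, E[P2] = 5.25

Work:
E[P1] = p·q·π₁(A,X) + p·(1-q)·π₁(A,Y) + (1-p)·q·π₁(B,X) + (1-p)·(1-q)·π₁(B,Y)
= 0.5·0.5·3 + 0.5·0.5·3 + 0.5·0.5·7 + 0.5·0.5·6
= 4.75

E[P2] = 5.25 (similar calculation)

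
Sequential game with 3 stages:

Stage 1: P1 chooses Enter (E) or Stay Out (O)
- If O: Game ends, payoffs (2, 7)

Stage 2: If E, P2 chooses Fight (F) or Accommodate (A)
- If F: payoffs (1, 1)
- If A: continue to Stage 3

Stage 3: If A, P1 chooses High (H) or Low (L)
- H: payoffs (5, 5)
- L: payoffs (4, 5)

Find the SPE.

SPE: (E, A, H); Outcome (5, 5)

Work:
Stage 3: P1 chooses H (5 vs 4)
Stage 2: P2: F->1, A->5 (anticipating H). Choose A
Stage 1: P1: O->2, E->5 (anticipating A, H). Choose E
SPE path: E -> A -> H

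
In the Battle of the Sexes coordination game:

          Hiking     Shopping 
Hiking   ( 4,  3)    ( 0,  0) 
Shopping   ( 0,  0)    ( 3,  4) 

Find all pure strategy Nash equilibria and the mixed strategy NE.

Pure NE: (Hiking, Hiking) and (Shopping, Shopping); Mixed NE: p = 0.5714, q = 0.4286

Work:
Check pure NE:
(Hiking, Hiking): (4, 3) - no unilateral deviation beneficial
(Shopping, Shopping): (3, 4) - no unilateral deviation beneficial
Mixed NE: P1 plays Hiking with p = 0.5714, P2 plays Hiking with q = 0.4286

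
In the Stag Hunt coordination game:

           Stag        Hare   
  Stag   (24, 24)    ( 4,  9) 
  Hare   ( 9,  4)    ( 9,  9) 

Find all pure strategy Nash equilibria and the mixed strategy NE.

Pure NE: (Stag, Stag) and (Hare, Hare); Mixed NE: p = 0.25, q = 0.25

Work:
Check pure NE:
(Stag, Stag): (24, 24) - no unilateral deviation beneficial
(Hare, Hare): (9, 9) - no unilateral deviation beneficial
Mixed NE: P1 plays Stag with p = 0.25, P2 plays Stag with q = 0.25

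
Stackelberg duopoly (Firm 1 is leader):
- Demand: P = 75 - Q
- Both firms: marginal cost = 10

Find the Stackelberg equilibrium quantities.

q₁* (leader) = 32.5, q₂* (follower) = 16.25

Work:
Follower's reaction: q₂ = (a - c - q₁)/2
Leader substitutes: π₁ = q₁·(a - q₁ - (a-c-q₁)/2 - c)
FOC: q₁* = (75 - 10)/2 = 32.50
Then: q₂* = (75 - 10 - 32.5)/2 = 16.25
Leader has first-mover advantage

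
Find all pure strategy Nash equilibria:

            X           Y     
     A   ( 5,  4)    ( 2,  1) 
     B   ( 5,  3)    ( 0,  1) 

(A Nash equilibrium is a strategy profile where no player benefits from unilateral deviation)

Nash equilibrium: (A, X), (B, X)

Work:
Best responses:
  P1 vs X: payoffs [5, 5] → best response A/B (payoff 5)
  P1 vs Y: payoffs [2, 0] → best response A (payoff 2)
  P2 vs A: payoffs [4, 1] → best response X (payoff 4)
  P2 vs B: payoffs [3, 1] → best response X (payoff 3)
Mutual best responses: (A,X), (B,X) → Nash equilibria.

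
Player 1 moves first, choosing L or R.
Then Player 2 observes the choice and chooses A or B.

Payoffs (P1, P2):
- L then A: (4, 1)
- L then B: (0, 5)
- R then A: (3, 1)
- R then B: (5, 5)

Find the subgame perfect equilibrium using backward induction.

P1 plays R, P2 plays B after L and B after R; Payoff (5, 5)

Work:
Backward induction:
After L: P2 chooses B → P1 gets 0
After R: P2 chooses B → P1 gets 5
P1 chooses R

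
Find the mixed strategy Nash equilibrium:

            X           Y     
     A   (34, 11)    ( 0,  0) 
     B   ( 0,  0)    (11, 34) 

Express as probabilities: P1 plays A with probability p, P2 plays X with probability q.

p = 0.7556, q = 0.2444

Work:
Find probabilities that make opponent indifferent:
P2 chooses q to make P1 indifferent between A and B
P1 chooses p to make P2 indifferent between X and Y
Mixed NE: P1 plays (A: 0.7556, B: 0.2444), P2 plays (X: 0.2444, Y: 0.7556)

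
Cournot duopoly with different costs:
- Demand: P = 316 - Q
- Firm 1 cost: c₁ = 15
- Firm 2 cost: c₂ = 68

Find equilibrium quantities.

q₁* = 118.0, q₂* = 65.0

Work:
Reaction: q₁ = (316 - 15 - q₂)/2
Reaction: q₂ = (316 - 68 - q₁)/2
Solve simultaneously:
q₁* = (316 - 2×15 + 68)/3 = 118.0
q₂* = (316 - 2×68 + 15)/3 = 65.0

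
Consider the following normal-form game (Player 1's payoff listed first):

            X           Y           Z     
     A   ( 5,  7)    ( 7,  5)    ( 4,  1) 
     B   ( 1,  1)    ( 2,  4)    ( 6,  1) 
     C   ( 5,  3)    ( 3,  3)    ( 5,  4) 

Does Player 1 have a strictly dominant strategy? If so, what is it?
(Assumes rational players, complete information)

No strictly dominant strategy exists for Player 1

Work:
A strategy strictly dominates another if it gives a strictly higher payoff against every opponent action. Compare each pair of P1's strategies column-by-column:
  A vs B: [5 vs 1, 7 vs 2, 4 vs 6] → A does not strictly dominate B (column Z: 4 ≤ 6)
  A vs C: [5 vs 5, 7 vs 3, 4 vs 5] → A does not strictly dominate C (column X: 5 ≤ 5)
  B vs A: [1 vs 5, 2 vs 7, 6 vs 4] → B does not strictly dominate A (column X: 1 ≤ 5)
  B vs C: [1 vs 5, 2 vs 3, 6 vs 5] → B does not strictly dominate C (column X: 1 ≤ 5)
  C vs A: [5 vs 5, 3 vs 7, 5 vs 4] → C does not strictly dominate A (column X: 5 ≤ 5)
  C vs B: [5 vs 1, 3 vs 2, 5 vs 6] → C does not strictly dominate B (column Z: 5 ≤ 6)
No single strategy strictly dominates all others → no strictly dominant strategy.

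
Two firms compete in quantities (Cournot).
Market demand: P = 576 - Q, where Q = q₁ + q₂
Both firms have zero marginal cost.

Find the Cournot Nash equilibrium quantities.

q₁* = q₂* = 192.0; P* = 192.0

Work:
Profit: π_i = P·q_i = (a - q_i - q_j)·q_i
FOC: ∂π_i/∂q_i = a - 2q_i - q_j = 0
Reaction function: q_i = (576 - q_j)/2
Symmetry: q* = 576/3 = 192.0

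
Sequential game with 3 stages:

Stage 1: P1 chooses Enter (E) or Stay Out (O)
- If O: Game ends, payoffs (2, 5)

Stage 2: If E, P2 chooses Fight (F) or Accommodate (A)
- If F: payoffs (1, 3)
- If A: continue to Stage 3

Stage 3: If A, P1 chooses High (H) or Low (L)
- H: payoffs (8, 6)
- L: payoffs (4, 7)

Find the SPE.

SPE: (E, A, H); Outcome (8, 6)

Work:
Stage 3: P1 chooses H (8 vs 4)
Stage 2: P2: F->3, A->6 (anticipating H). Choose A
Stage 1: P1: O->2, E->8 (anticipating A, H). Choose E
SPE path: E -> A -> H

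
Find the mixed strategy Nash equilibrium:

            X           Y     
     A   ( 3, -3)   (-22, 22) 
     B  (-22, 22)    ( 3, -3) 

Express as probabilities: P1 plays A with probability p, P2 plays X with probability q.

p = 0.5, q = 0.5

Work:
Find probabilities that make opponent indifferent:
P2 chooses q to make P1 indifferent between A and B
P1 chooses p to make P2 indifferent between X and Y
Mixed NE: P1 plays (A: 0.5, B: 0.5), P2 plays (X: 0.5, Y: 0.5)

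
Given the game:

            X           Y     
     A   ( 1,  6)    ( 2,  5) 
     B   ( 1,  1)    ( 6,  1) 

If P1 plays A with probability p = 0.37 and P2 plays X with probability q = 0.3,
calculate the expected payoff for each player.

E[P1] = 3.464, E[P2] = 2.591

Work:
E[P1] = p·q·π₁(A,X) + p·(1-q)·π₁(A,Y) + (1-p)·q·π₁(B,X) + (1-p)·(1-q)·π₁(B,Y)
= 0.37·0.3·1 + 0.37·0.7·2 + 0.63·0.3·1 + 0.63·0.7·6
= 3.464

E[P2] = 2.591 (similar calculation)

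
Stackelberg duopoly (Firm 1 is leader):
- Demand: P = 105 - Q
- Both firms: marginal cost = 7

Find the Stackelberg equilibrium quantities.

q₁* (leader) = 49.0, q₂* (follower) = 24.5

Work:
Follower's reaction: q₂ = (a - c - q₁)/2
Leader substitutes: π₁ = q₁·(a - q₁ - (a-c-q₁)/2 - c)
FOC: q₁* = (105 - 7)/2 = 49.00
Then: q₂* = (105 - 7 - 49.0)/2 = 24.50
Leader has first-mover advantage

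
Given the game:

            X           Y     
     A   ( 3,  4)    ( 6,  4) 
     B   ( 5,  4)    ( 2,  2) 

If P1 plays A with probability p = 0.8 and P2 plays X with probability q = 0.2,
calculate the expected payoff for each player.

E[P1] = 4.84, E[P2] = 3.68

Work:
E[P1] = p·q·π₁(A,X) + p·(1-q)·π₁(A,Y) + (1-p)·q·π₁(B,X) + (1-p)·(1-q)·π₁(B,Y)
= 0.8·0.2·3 + 0.8·0.8·6 + 0.2·0.2·5 + 0.2·0.8·2
= 4.84

E[P2] = 3.68 (similar calculation)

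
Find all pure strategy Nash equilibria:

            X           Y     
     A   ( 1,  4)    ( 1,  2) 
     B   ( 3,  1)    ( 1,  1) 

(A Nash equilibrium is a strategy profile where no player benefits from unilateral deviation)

Nash equilibrium: (B, X), (B, Y)

Work:
Best responses:
  P1 vs X: payoffs [1, 3] → best response B (payoff 3)
  P1 vs Y: payoffs [1, 1] → best response A/B (payoff 1)
  P2 vs A: payoffs [4, 2] → best response X (payoff 4)
  P2 vs B: payoffs [1, 1] → best response X/Y (payoff 1)
Mutual best responses: (B,X), (B,Y) → Nash equilibria.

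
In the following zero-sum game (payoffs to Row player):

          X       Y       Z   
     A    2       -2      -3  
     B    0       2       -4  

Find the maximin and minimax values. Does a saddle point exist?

Maximin = -3, Minimax = -3, Saddle: True

Work:
Row minimums: [-3, -4] → maximin = -3
Column maximums: [2, 2, -3] → minimax = -3
Saddle point exists! Game value = -3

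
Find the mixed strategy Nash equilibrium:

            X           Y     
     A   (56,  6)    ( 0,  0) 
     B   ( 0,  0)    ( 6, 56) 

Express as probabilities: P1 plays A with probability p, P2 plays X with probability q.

p = 0.9032, q = 0.0968

Work:
Find probabilities that make opponent indifferent:
P2 chooses q to make P1 indifferent between A and B
P1 chooses p to make P2 indifferent between X and Y
Mixed NE: P1 plays (A: 0.9032, B: 0.0968), P2 plays (X: 0.0968, Y: 0.9032)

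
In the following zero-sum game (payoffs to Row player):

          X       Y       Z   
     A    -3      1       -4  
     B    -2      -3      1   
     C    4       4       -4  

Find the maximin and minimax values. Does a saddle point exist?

Maximin = -3, Minimax = 1, Saddle: False

Work:
Row minimums: [-4, -3, -4] → maximin = -3
Column maximums: [4, 4, 1] → minimax = 1
No saddle point (maximin ≠ minimax). Mixed strategy needed.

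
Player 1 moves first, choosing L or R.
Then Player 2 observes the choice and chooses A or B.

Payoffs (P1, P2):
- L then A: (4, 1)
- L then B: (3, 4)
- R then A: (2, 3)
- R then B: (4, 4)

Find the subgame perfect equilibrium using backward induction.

P1 plays R, P2 plays B after L and B after R; Payoff (4, 4)

Work:
Backward induction:
After L: P2 chooses B → P1 gets 3
After R: P2 chooses B → P1 gets 4
P1 chooses R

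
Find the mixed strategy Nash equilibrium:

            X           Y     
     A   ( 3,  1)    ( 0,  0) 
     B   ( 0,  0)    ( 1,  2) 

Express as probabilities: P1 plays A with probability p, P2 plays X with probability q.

p = 0.6667, q = 0.25

Work:
Find probabilities that make opponent indifferent:
P2 chooses q to make P1 indifferent between A and B
P1 chooses p to make P2 indifferent between X and Y
Mixed NE: P1 plays (A: 0.6667, B: 0.3333), P2 plays (X: 0.25, Y: 0.75)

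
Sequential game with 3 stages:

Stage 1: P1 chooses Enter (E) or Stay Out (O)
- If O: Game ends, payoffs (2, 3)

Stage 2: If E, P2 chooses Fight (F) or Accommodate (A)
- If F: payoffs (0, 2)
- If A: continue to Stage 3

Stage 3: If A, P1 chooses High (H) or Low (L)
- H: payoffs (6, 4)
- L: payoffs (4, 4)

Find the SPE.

SPE: (E, A, H); Outcome (6, 4)

Work:
Stage 3: P1 chooses H (6 vs 4)
Stage 2: P2: F->2, A->4 (anticipating H). Choose A
Stage 1: P1: O->2, E->6 (anticipating A, H). Choose E
SPE path: E -> A -> H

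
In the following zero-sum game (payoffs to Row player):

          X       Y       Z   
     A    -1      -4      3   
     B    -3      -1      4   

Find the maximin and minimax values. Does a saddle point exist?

Maximin = -3, Minimax = -1, Saddle: False

Work:
Row minimums: [-4, -3] → maximin = -3
Column maximums: [-1, -1, 4] → minimax = -1
No saddle point (maximin ≠ minimax). Mixed strategy needed.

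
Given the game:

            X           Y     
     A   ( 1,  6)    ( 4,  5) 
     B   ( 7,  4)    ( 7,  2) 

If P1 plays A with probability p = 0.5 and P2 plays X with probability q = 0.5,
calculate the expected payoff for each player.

E[P1] = 4.75, E[P2] = 4.25

Work:
E[P1] = p·q·π₁(A,X) + p·(1-q)·π₁(A,Y) + (1-p)·q·π₁(B,X) + (1-p)·(1-q)·π₁(B,Y)
= 0.5·0.5·1 + 0.5·0.5·4 + 0.5·0.5·7 + 0.5·0.5·7
= 4.75

E[P2] = 4.25 (similar calculation)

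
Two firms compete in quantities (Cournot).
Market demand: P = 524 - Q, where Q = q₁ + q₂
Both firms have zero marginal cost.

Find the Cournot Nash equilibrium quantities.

q₁* = q₂* = 174.67; P* = 174.67

Work:
Profit: π_i = P·q_i = (a - q_i - q_j)·q_i
FOC: ∂π_i/∂q_i = a - 2q_i - q_j = 0
Reaction function: q_i = (524 - q_j)/2
Symmetry: q* = 524/3 = 174.67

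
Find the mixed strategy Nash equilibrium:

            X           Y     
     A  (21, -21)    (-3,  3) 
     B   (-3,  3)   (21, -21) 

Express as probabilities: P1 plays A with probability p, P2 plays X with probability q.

p = 0.5, q = 0.5

Work:
Find probabilities that make opponent indifferent:
P2 chooses q to make P1 indifferent between A and B
P1 chooses p to make P2 indifferent between X and Y
Mixed NE: P1 plays (A: 0.5, B: 0.5), P2 plays (X: 0.5, Y: 0.5)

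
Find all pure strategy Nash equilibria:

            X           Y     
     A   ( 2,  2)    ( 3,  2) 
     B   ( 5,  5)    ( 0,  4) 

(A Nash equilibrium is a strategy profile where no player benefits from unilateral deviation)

Nash equilibrium: (A, Y), (B, X)

Work:
Best responses:
  P1 vs X: payoffs [2, 5] → best response B (payoff 5)
  P1 vs Y: payoffs [3, 0] → best response A (payoff 3)
  P2 vs A: payoffs [2, 2] → best response X/Y (payoff 2)
  P2 vs B: payoffs [5, 4] → best response X (payoff 5)
Mutual best responses: (A,Y), (B,X) → Nash equilibria.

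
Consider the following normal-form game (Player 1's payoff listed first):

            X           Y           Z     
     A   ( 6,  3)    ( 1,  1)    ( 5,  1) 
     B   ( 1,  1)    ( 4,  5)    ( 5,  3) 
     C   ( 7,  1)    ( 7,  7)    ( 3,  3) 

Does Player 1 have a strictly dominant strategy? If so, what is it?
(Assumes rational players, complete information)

No strictly dominant strategy exists for Player 1

Work:
A strategy strictly dominates another if it gives a strictly higher payoff against every opponent action. Compare each pair of P1's strategies column-by-column:
  A vs B: [6 vs 1, 1 vs 4, 5 vs 5] → A does not strictly dominate B (column Y: 1 ≤ 4)
  A vs C: [6 vs 7, 1 vs 7, 5 vs 3] → A does not strictly dominate C (column X: 6 ≤ 7)
  B vs A: [1 vs 6, 4 vs 1, 5 vs 5] → B does not strictly dominate A (column X: 1 ≤ 6)
  B vs C: [1 vs 7, 4 vs 7, 5 vs 3] → B does not strictly dominate C (column X: 1 ≤ 7)
  C vs A: [7 vs 6, 7 vs 1, 3 vs 5] → C does not strictly dominate A (column Z: 3 ≤ 5)
  C vs B: [7 vs 1, 7 vs 4, 3 vs 5] → C does not strictly dominate B (column Z: 3 ≤ 5)
No single strategy strictly dominates all others → no strictly dominant strategy.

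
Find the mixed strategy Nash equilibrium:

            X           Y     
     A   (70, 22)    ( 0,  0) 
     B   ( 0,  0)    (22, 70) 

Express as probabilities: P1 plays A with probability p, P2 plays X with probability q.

p = 0.7609, q = 0.2391

Work:
Find probabilities that make opponent indifferent:
P2 chooses q to make P1 indifferent between A and B
P1 chooses p to make P2 indifferent between X and Y
Mixed NE: P1 plays (A: 0.7609, B: 0.2391), P2 plays (X: 0.2391, Y: 0.7609)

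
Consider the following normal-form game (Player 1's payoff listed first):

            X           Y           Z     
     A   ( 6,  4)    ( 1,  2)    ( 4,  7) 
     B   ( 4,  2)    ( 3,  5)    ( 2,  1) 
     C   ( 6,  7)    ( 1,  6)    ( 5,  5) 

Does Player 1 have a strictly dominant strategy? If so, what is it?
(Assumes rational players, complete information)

No strictly dominant strategy exists for Player 1

Work:
A strategy strictly dominates another if it gives a strictly higher payoff against every opponent action. Compare each pair of P1's strategies column-by-column:
  A vs B: [6 vs 4, 1 vs 3, 4 vs 2] → A does not strictly dominate B (column Y: 1 ≤ 3)
  A vs C: [6 vs 6, 1 vs 1, 4 vs 5] → A does not strictly dominate C (column X: 6 ≤ 6)
  B vs A: [4 vs 6, 3 vs 1, 2 vs 4] → B does not strictly dominate A (column X: 4 ≤ 6)
  B vs C: [4 vs 6, 3 vs 1, 2 vs 5] → B does not strictly dominate C (column X: 4 ≤ 6)
  C vs A: [6 vs 6, 1 vs 1, 5 vs 4] → C does not strictly dominate A (column X: 6 ≤ 6)
  C vs B: [6 vs 4, 1 vs 3, 5 vs 2] → C does not strictly dominate B (column Y: 1 ≤ 3)
No single strategy strictly dominates all others → no strictly dominant strategy.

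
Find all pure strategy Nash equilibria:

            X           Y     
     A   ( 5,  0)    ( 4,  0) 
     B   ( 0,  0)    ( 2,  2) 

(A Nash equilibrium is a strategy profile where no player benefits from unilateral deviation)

Nash equilibrium: (A, X), (A, Y)

Work:
Best responses:
  P1 vs X: payoffs [5, 0] → best response A (payoff 5)
  P1 vs Y: payoffs [4, 2] → best response A (payoff 4)
  P2 vs A: payoffs [0, 0] → best response X/Y (payoff 0)
  P2 vs B: payoffs [0, 2] → best response Y (payoff 2)
Mutual best responses: (A,X), (A,Y) → Nash equilibria.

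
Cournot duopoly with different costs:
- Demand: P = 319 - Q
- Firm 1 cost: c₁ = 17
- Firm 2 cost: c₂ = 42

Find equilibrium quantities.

q₁* = 109.0, q₂* = 84.0

Work:
Reaction: q₁ = (319 - 17 - q₂)/2
Reaction: q₂ = (319 - 42 - q₁)/2
Solve simultaneously:
q₁* = (319 - 2×17 + 42)/3 = 109.0
q₂* = (319 - 2×42 + 17)/3 = 84.0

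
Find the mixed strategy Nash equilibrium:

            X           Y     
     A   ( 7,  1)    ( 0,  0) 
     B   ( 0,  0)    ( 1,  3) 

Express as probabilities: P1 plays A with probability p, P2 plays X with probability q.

p = 0.75, q = 0.125

Work:
Find probabilities that make opponent indifferent:
P2 chooses q to make P1 indifferent between A and B
P1 chooses p to make P2 indifferent between X and Y
Mixed NE: P1 plays (A: 0.75, B: 0.25), P2 plays (X: 0.125, Y: 0.875)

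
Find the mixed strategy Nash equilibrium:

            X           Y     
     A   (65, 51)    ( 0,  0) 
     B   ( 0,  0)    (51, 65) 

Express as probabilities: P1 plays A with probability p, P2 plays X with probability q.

p = 0.5603, q = 0.4397

Work:
Find probabilities that make opponent indifferent:
P2 chooses q to make P1 indifferent between A and B
P1 chooses p to make P2 indifferent between X and Y
Mixed NE: P1 plays (A: 0.5603, B: 0.4397), P2 plays (X: 0.4397, Y: 0.5603)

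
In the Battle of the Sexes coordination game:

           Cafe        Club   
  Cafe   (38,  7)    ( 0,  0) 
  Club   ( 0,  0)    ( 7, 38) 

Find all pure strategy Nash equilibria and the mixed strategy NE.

Pure NE: (Cafe, Cafe) and (Club, Club); Mixed NE: p = 0.8444, q = 0.1556

Work:
Check pure NE:
(Cafe, Cafe): (38, 7) - no unilateral deviation beneficial
(Club, Club): (7, 38) - no unilateral deviation beneficial
Mixed NE: P1 plays Cafe with p = 0.8444, P2 plays Cafe with q = 0.1556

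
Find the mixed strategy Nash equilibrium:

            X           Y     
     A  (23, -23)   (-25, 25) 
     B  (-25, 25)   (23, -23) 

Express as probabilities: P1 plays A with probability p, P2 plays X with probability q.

p = 0.5, q = 0.5

Work:
Find probabilities that make opponent indifferent:
P2 chooses q to make P1 indifferent between A and B
P1 chooses p to make P2 indifferent between X and Y
Mixed NE: P1 plays (A: 0.5, B: 0.5), P2 plays (X: 0.5, Y: 0.5)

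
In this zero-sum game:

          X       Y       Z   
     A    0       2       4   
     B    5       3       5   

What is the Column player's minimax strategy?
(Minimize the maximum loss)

Column should play Y, value = 3

Work:
Column player minimizes Row's maximum payoff:
Column X: max payoff to Row = 5
Column Y: max payoff to Row = 3
Column Z: max payoff to Row = 5
Minimum is 3, achieved by column Y.
Minimax strategy: Y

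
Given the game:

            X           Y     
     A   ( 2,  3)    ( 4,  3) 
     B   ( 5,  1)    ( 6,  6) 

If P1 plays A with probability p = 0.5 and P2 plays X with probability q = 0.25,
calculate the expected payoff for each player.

E[P1] = 4.625, E[P2] = 3.875

Work:
E[P1] = p·q·π₁(A,X) + p·(1-q)·π₁(A,Y) + (1-p)·q·π₁(B,X) + (1-p)·(1-q)·π₁(B,Y)
= 0.5·0.25·2 + 0.5·0.75·4 + 0.5·0.25·5 + 0.5·0.75·6
= 4.625

E[P2] = 3.875 (similar calculation)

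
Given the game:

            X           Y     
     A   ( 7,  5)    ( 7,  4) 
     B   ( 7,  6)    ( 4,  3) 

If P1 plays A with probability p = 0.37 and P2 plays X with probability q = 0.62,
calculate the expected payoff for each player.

E[P1] = 6.2818, E[P2] = 4.7712

Work:
E[P1] = p·q·π₁(A,X) + p·(1-q)·π₁(A,Y) + (1-p)·q·π₁(B,X) + (1-p)·(1-q)·π₁(B,Y)
= 0.37·0.62·7 + 0.37·0.38·7 + 0.63·0.62·7 + 0.63·0.38·4
= 6.2818

E[P2] = 4.7712 (similar calculation)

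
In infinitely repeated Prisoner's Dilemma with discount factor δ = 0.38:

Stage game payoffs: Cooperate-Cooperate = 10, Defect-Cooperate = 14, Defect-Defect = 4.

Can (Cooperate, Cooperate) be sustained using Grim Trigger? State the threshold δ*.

δ* = 0.4; since δ = 0.38 < 0.4, cooperation cannot be sustained

Work:
For Grim Trigger:
Cooperate forever: 10/(1-δ)
Defect then punished: 14 + 4·δ/(1-δ)
Need: 10/(1-δ) ≥ 14 + 4·δ/(1-δ)
Solving: δ ≥ (T-R)/(T-P) = (14-10)/(14-4) = 0.4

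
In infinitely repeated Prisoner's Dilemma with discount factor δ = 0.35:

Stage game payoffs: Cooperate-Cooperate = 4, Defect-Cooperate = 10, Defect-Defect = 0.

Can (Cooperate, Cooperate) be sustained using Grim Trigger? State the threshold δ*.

δ* = 0.6; since δ = 0.35 < 0.6, cooperation cannot be sustained

Work:
For Grim Trigger:
Cooperate forever: 4/(1-δ)
Defect then punished: 10 + 0·δ/(1-δ)
Need: 4/(1-δ) ≥ 10 + 0·δ/(1-δ)
Solving: δ ≥ (T-R)/(T-P) = (10-4)/(10-0) = 0.6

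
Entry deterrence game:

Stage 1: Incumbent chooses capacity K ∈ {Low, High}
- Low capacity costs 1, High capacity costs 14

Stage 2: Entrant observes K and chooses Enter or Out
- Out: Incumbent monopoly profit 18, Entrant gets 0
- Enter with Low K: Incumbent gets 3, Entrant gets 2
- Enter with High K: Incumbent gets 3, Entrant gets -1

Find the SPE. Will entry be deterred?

SPE: (High, Enter|Low, Out|High); Entry deterred. Incumbent net profit = 4

Work:
After Low K: Entrant enters (2 > 0)
After High K: Entrant stays out (-1 < 0)
Incumbent: Low → 3−1=2, High → 18−14=4
Incumbent chooses High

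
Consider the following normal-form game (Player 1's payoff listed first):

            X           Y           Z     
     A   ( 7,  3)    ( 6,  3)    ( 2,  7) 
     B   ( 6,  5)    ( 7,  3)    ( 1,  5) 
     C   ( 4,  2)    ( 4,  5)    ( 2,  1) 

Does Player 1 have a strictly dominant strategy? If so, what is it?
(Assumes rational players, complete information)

No strictly dominant strategy exists for Player 1

Work:
A strategy strictly dominates another if it gives a strictly higher payoff against every opponent action. Compare each pair of P1's strategies column-by-column:
  A vs B: [7 vs 6, 6 vs 7, 2 vs 1] → A does not strictly dominate B (column Y: 6 ≤ 7)
  A vs C: [7 vs 4, 6 vs 4, 2 vs 2] → A does not strictly dominate C (column Z: 2 ≤ 2)
  B vs A: [6 vs 7, 7 vs 6, 1 vs 2] → B does not strictly dominate A (column X: 6 ≤ 7)
  B vs C: [6 vs 4, 7 vs 4, 1 vs 2] → B does not strictly dominate C (column Z: 1 ≤ 2)
  C vs A: [4 vs 7, 4 vs 6, 2 vs 2] → C does not strictly dominate A (column X: 4 ≤ 7)
  C vs B: [4 vs 6, 4 vs 7, 2 vs 1] → C does not strictly dominate B (column X: 4 ≤ 6)
No single strategy strictly dominates all others → no strictly dominant strategy.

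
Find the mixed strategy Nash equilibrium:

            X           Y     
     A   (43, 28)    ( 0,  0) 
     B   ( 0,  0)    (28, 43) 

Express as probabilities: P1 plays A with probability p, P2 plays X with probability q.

p = 0.6056, q = 0.3944

Work:
Find probabilities that make opponent indifferent:
P2 chooses q to make P1 indifferent between A and B
P1 chooses p to make P2 indifferent between X and Y
Mixed NE: P1 plays (A: 0.6056, B: 0.3944), P2 plays (X: 0.3944, Y: 0.6056)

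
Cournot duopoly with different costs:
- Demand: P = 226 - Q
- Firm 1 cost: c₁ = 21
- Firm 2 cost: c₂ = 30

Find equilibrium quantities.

q₁* = 71.33, q₂* = 62.33

Work:
Reaction: q₁ = (226 - 21 - q₂)/2
Reaction: q₂ = (226 - 30 - q₁)/2
Solve simultaneously:
q₁* = (226 - 2×21 + 30)/3 = 71.33
q₂* = (226 - 2×30 + 21)/3 = 62.33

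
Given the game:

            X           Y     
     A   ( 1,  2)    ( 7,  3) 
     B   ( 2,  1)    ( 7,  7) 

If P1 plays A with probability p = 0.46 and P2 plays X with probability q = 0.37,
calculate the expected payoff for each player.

E[P1] = 4.9798, E[P2] = 3.791

Work:
E[P1] = p·q·π₁(A,X) + p·(1-q)·π₁(A,Y) + (1-p)·q·π₁(B,X) + (1-p)·(1-q)·π₁(B,Y)
= 0.46·0.37·1 + 0.46·0.63·7 + 0.54·0.37·2 + 0.54·0.63·7
= 4.9798

E[P2] = 3.791 (similar calculation)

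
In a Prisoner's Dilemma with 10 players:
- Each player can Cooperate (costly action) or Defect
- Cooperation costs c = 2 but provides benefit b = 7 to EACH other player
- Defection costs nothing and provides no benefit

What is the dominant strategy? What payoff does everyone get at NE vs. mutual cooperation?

Dominant: Defect; NE payoff = 0; Coop payoff = 61

Work:
Defect dominates (saves cost c = 2, benefit to others is external)
NE: All defect → everyone gets 0
If all cooperate: each receives (9)×7 - 2 = 61
Social dilemma: 61 > 0 but NE gives 0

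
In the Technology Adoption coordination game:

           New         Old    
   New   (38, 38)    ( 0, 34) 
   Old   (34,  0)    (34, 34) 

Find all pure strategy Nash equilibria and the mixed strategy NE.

Pure NE: (New, New) and (Old, Old); Mixed NE: p = 0.8947, q = 0.8947

Work:
Check pure NE:
(New, New): (38, 38) - no unilateral deviation beneficial
(Old, Old): (34, 34) - no unilateral deviation beneficial
Mixed NE: P1 plays New with p = 0.8947, P2 plays New with q = 0.8947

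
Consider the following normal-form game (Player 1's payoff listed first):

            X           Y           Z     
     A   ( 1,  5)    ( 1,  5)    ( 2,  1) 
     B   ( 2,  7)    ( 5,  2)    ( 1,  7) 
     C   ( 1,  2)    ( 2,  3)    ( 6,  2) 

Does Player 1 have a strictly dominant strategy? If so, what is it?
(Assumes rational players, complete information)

No strictly dominant strategy exists for Player 1

Work:
A strategy strictly dominates another if it gives a strictly higher payoff against every opponent action. Compare each pair of P1's strategies column-by-column:
  A vs B: [1 vs 2, 1 vs 5, 2 vs 1] → A does not strictly dominate B (column X: 1 ≤ 2)
  A vs C: [1 vs 1, 1 vs 2, 2 vs 6] → A does not strictly dominate C (column X: 1 ≤ 1)
  B vs A: [2 vs 1, 5 vs 1, 1 vs 2] → B does not strictly dominate A (column Z: 1 ≤ 2)
  B vs C: [2 vs 1, 5 vs 2, 1 vs 6] → B does not strictly dominate C (column Z: 1 ≤ 6)
  C vs A: [1 vs 1, 2 vs 1, 6 vs 2] → C does not strictly dominate A (column X: 1 ≤ 1)
  C vs B: [1 vs 2, 2 vs 5, 6 vs 1] → C does not strictly dominate B (column X: 1 ≤ 2)
No single strategy strictly dominates all others → no strictly dominant strategy.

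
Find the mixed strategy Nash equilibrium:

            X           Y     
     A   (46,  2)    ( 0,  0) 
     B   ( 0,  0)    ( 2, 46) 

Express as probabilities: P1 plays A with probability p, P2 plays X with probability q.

p = 0.9583, q = 0.0417

Work:
Find probabilities that make opponent indifferent:
P2 chooses q to make P1 indifferent between A and B
P1 chooses p to make P2 indifferent between X and Y
Mixed NE: P1 plays (A: 0.9583, B: 0.0417), P2 plays (X: 0.0417, Y: 0.9583)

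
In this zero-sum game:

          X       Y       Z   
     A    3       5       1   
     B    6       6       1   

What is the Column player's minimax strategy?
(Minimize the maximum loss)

Column should play Z, value = 1

Work:
Column player minimizes Row's maximum payoff:
Column X: max payoff to Row = 6
Column Y: max payoff to Row = 6
Column Z: max payoff to Row = 1
Minimum is 1, achieved by column Z.
Minimax strategy: Z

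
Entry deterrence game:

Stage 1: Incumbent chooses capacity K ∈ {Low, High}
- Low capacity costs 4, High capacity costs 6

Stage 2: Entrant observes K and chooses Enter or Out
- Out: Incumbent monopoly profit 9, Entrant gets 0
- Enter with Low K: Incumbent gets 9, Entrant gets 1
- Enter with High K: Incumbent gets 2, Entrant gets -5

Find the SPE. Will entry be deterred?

SPE: (Low, Enter|Low, Out|High); Entry not deterred. Incumbent net profit = 5, Entrant gets 1

Work:
After Low K: Entrant enters (1 > 0)
After High K: Entrant stays out (-5 < 0)
Incumbent: Low → 9−4=5, High → 9−6=3
Incumbent chooses Low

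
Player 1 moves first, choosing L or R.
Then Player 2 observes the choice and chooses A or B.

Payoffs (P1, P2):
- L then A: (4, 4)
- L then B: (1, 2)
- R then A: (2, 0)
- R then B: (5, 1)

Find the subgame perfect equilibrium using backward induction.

P1 plays R, P2 plays A after L and B after R; Payoff (5, 1)

Work:
Backward induction:
After L: P2 chooses A → P1 gets 4
After R: P2 chooses B → P1 gets 5
P1 chooses R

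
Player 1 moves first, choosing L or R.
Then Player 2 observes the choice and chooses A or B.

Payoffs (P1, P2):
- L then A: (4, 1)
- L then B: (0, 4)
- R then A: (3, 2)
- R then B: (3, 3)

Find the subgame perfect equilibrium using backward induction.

P1 plays R, P2 plays B after L and B after R; Payoff (3, 3)

Work:
Backward induction:
After L: P2 chooses B → P1 gets 0
After R: P2 chooses B → P1 gets 3
P1 chooses R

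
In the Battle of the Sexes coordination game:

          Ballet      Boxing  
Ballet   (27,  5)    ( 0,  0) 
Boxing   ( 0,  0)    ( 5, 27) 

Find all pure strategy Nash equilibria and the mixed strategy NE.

Pure NE: (Ballet, Ballet) and (Boxing, Boxing); Mixed NE: p = 0.8438, q = 0.1562

Work:
Check pure NE:
(Ballet, Ballet): (27, 5) - no unilateral deviation beneficial
(Boxing, Boxing): (5, 27) - no unilateral deviation beneficial
Mixed NE: P1 plays Ballet with p = 0.8438, P2 plays Ballet with q = 0.1562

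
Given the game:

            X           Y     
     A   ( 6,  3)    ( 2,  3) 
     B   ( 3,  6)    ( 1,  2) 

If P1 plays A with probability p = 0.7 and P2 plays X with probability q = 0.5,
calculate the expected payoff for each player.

E[P1] = 3.4, E[P2] = 3.3

Work:
E[P1] = p·q·π₁(A,X) + p·(1-q)·π₁(A,Y) + (1-p)·q·π₁(B,X) + (1-p)·(1-q)·π₁(B,Y)
= 0.7·0.5·6 + 0.7·0.5·2 + 0.3·0.5·3 + 0.3·0.5·1
= 3.4

E[P2] = 3.3 (similar calculation)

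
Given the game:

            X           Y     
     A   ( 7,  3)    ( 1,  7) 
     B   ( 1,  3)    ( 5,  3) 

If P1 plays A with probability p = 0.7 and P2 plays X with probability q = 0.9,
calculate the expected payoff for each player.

E[P1] = 4.9, E[P2] = 3.28

Work:
E[P1] = p·q·π₁(A,X) + p·(1-q)·π₁(A,Y) + (1-p)·q·π₁(B,X) + (1-p)·(1-q)·π₁(B,Y)
= 0.7·0.9·7 + 0.7·0.1·1 + 0.3·0.9·1 + 0.3·0.1·5
= 4.9

E[P2] = 3.28 (similar calculation)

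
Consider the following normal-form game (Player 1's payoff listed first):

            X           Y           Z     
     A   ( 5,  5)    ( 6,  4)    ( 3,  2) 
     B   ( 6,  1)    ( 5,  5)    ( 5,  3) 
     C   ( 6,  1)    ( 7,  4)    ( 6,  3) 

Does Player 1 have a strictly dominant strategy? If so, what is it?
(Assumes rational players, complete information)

No strictly dominant strategy exists for Player 1

Work:
A strategy strictly dominates another if it gives a strictly higher payoff against every opponent action. Compare each pair of P1's strategies column-by-column:
  A vs B: [5 vs 6, 6 vs 5, 3 vs 5] → A does not strictly dominate B (column X: 5 ≤ 6)
  A vs C: [5 vs 6, 6 vs 7, 3 vs 6] → A does not strictly dominate C (column X: 5 ≤ 6)
  B vs A: [6 vs 5, 5 vs 6, 5 vs 3] → B does not strictly dominate A (column Y: 5 ≤ 6)
  B vs C: [6 vs 6, 5 vs 7, 5 vs 6] → B does not strictly dominate C (column X: 6 ≤ 6)
  C vs A: [6 vs 5, 7 vs 6, 6 vs 3] → C strictly dominates A
  C vs B: [6 vs 6, 7 vs 5, 6 vs 5] → C does not strictly dominate B (column X: 6 ≤ 6)
No single strategy strictly dominates all others → no strictly dominant strategy.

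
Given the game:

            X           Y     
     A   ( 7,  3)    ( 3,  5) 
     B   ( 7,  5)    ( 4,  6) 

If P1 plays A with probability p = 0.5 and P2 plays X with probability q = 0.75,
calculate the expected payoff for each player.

E[P1] = 6.125, E[P2] = 4.375

Work:
E[P1] = p·q·π₁(A,X) + p·(1-q)·π₁(A,Y) + (1-p)·q·π₁(B,X) + (1-p)·(1-q)·π₁(B,Y)
= 0.5·0.75·7 + 0.5·0.25·3 + 0.5·0.75·7 + 0.5·0.25·4
= 6.125

E[P2] = 4.375 (similar calculation)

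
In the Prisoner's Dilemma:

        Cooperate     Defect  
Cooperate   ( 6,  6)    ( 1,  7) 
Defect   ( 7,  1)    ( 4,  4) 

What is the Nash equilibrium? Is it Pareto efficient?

(Defect, Defect) is NE; not Pareto efficient

Work:
Defect dominates Cooperate for both players:
If P2 cooperates: Defect (7) > Cooperate (6)
If P2 defects: Defect (4) > Cooperate (1)
NE: (Defect, Defect) with payoff (4, 4)
But (Cooperate, Cooperate) = (6, 6) Pareto dominates (4, 4)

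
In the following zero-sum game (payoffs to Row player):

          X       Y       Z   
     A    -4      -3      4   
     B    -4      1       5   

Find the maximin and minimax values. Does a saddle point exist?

Maximin = -4, Minimax = -4, Saddle: True

Work:
Row minimums: [-4, -4] → maximin = -4
Column maximums: [-4, 1, 5] → minimax = -4
Saddle point exists! Game value = -4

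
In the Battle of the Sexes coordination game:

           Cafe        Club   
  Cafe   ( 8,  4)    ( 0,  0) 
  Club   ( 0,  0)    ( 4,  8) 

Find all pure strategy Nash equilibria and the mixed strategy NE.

Pure NE: (Cafe, Cafe) and (Club, Club); Mixed NE: p = 0.6667, q = 0.3333

Work:
Check pure NE:
(Cafe, Cafe): (8, 4) - no unilateral deviation beneficial
(Club, Club): (4, 8) - no unilateral deviation beneficial
Mixed NE: P1 plays Cafe with p = 0.6667, P2 plays Cafe with q = 0.3333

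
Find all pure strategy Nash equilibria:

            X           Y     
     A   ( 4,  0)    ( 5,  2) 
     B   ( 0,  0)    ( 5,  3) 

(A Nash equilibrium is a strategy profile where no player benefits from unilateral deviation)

Nash equilibrium: (A, Y), (B, Y)

Work:
Best responses:
  P1 vs X: payoffs [4, 0] → best response A (payoff 4)
  P1 vs Y: payoffs [5, 5] → best response A/B (payoff 5)
  P2 vs A: payoffs [0, 2] → best response Y (payoff 2)
  P2 vs B: payoffs [0, 3] → best response Y (payoff 3)
Mutual best responses: (A,Y), (B,Y) → Nash equilibria.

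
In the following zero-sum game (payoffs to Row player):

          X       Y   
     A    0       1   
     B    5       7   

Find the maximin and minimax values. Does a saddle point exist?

Maximin = 5, Minimax = 5, Saddle: True

Work:
Row minimums: [0, 5] → maximin = 5
Column maximums: [5, 7] → minimax = 5
Saddle point exists! Game value = 5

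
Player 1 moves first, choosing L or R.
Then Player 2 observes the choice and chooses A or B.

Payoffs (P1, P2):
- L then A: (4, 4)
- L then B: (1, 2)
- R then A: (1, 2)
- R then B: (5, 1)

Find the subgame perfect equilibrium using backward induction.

P1 plays L, P2 plays A after L and A after R; Payoff (4, 4)

Work:
Backward induction:
After L: P2 chooses A → P1 gets 4
After R: P2 chooses A → P1 gets 1
P1 chooses L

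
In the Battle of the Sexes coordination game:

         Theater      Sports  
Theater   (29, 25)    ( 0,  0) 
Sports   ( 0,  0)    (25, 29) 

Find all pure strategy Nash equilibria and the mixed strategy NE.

Pure NE: (Theater, Theater) and (Sports, Sports); Mixed NE: p = 0.537, q = 0.463

Work:
Check pure NE:
(Theater, Theater): (29, 25) - no unilateral deviation beneficial
(Sports, Sports): (25, 29) - no unilateral deviation beneficial
Mixed NE: P1 plays Theater with p = 0.537, P2 plays Theater with q = 0.463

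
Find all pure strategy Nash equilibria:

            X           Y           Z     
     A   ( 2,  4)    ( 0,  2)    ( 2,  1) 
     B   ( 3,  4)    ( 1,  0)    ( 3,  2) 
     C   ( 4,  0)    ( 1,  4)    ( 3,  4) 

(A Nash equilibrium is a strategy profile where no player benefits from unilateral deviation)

Nash equilibrium: (C, Y), (C, Z)

Work:
Best responses:
  P1 vs X: payoffs [2, 3, 4] → best response C (payoff 4)
  P1 vs Y: payoffs [0, 1, 1] → best response B/C (payoff 1)
  P1 vs Z: payoffs [2, 3, 3] → best response B/C (payoff 3)
  P2 vs A: payoffs [4, 2, 1] → best response X (payoff 4)
  P2 vs B: payoffs [4, 0, 2] → best response X (payoff 4)
  P2 vs C: payoffs [0, 4, 4] → best response Y/Z (payoff 4)
Mutual best responses: (C,Y), (C,Z) → Nash equilibria.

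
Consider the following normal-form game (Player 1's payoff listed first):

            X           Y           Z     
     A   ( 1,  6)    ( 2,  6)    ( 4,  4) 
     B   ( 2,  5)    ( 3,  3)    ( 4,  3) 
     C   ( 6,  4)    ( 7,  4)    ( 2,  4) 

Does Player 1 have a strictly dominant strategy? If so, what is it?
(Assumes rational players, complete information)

No strictly dominant strategy exists for Player 1

Work:
A strategy strictly dominates another if it gives a strictly higher payoff against every opponent action. Compare each pair of P1's strategies column-by-column:
  A vs B: [1 vs 2, 2 vs 3, 4 vs 4] → A does not strictly dominate B (column X: 1 ≤ 2)
  A vs C: [1 vs 6, 2 vs 7, 4 vs 2] → A does not strictly dominate C (column X: 1 ≤ 6)
  B vs A: [2 vs 1, 3 vs 2, 4 vs 4] → B does not strictly dominate A (column Z: 4 ≤ 4)
  B vs C: [2 vs 6, 3 vs 7, 4 vs 2] → B does not strictly dominate C (column X: 2 ≤ 6)
  C vs A: [6 vs 1, 7 vs 2, 2 vs 4] → C does not strictly dominate A (column Z: 2 ≤ 4)
  C vs B: [6 vs 2, 7 vs 3, 2 vs 4] → C does not strictly dominate B (column Z: 2 ≤ 4)
No single strategy strictly dominates all others → no strictly dominant strategy.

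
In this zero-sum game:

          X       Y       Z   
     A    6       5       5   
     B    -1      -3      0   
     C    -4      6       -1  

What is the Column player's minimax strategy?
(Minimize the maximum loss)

Column should play Z, value = 5

Work:
Column player minimizes Row's maximum payoff:
Column X: max payoff to Row = 6
Column Y: max payoff to Row = 6
Column Z: max payoff to Row = 5
Minimum is 5, achieved by column Z.
Minimax strategy: Z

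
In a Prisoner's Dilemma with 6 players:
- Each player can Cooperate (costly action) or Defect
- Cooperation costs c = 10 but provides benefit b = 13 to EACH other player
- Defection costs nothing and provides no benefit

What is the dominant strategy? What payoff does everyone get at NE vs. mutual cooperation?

Dominant: Defect; NE payoff = 0; Coop payoff = 55

Work:
Defect dominates (saves cost c = 10, benefit to others is external)
NE: All defect → everyone gets 0
If all cooperate: each receives (5)×13 - 10 = 55
Social dilemma: 55 > 0 but NE gives 0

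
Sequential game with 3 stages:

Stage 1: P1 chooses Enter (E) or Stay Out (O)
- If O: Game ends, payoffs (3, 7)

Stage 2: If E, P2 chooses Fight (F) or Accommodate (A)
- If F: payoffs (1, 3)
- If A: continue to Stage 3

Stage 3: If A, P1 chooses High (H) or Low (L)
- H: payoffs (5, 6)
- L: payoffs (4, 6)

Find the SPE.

SPE: (E, A, H); Outcome (5, 6)

Work:
Stage 3: P1 chooses H (5 vs 4)
Stage 2: P2: F->3, A->6 (anticipating H). Choose A
Stage 1: P1: O->3, E->5 (anticipating A, H). Choose E
SPE path: E -> A -> H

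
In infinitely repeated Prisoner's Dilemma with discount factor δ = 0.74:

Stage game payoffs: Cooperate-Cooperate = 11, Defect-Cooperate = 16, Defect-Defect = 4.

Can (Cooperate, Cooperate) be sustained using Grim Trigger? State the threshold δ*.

δ* = 0.4167; since δ = 0.74 ≥ 0.4167, cooperation can be sustained

Work:
For Grim Trigger:
Cooperate forever: 11/(1-δ)
Defect then punished: 16 + 4·δ/(1-δ)
Need: 11/(1-δ) ≥ 16 + 4·δ/(1-δ)
Solving: δ ≥ (T-R)/(T-P) = (16-11)/(16-4) = 0.4167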